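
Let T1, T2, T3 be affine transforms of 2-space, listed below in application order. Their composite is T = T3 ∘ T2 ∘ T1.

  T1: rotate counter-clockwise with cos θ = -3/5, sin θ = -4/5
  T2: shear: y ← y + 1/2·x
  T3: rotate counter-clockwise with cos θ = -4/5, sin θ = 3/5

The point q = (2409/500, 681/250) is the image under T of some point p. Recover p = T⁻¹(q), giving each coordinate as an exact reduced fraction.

p = (9/2, 3/5)

T1 = [-3/5 4/5 0; -4/5 -3/5 0; 0 0 1]
T2·T1 = [-3/5 4/5 0; -11/10 -1/5 0; 0 0 1]
T3·…·T1 = [57/50 -13/25 0; 13/25 16/25 0; 0 0 1]
det M = 1; M⁻¹ = [16/25 13/25 0; -13/25 57/50 0; 0 0 1]
M⁻¹ · (2409/500, 681/250)ᵀ = (9/2, 3/5)ᵀ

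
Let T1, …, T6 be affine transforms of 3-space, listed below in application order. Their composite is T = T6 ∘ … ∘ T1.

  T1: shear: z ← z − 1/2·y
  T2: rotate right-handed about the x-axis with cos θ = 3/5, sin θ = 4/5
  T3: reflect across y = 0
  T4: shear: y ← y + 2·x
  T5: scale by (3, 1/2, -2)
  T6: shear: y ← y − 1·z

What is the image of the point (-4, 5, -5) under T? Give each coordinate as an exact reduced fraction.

T(p) = (-12, -19/2, 1)

T1 shear: z ← z − 1/2·y: (-4, 5, -5) → (-4, 5, -15/2)
T2 rotate right-handed about the x-axis with cos θ = 3/5, sin θ = 4/5: (-4, 5, -15/2) → (-4, 9, -1/2)
T3 reflect across y = 0: (-4, 9, -1/2) → (-4, -9, -1/2)
T4 shear: y ← y + 2·x: (-4, -9, -1/2) → (-4, -17, -1/2)
T5 scale by (3, 1/2, -2): (-4, -17, -1/2) → (-12, -17/2, 1)
T6 shear: y ← y − 1·z: (-12, -17/2, 1) → (-12, -19/2, 1)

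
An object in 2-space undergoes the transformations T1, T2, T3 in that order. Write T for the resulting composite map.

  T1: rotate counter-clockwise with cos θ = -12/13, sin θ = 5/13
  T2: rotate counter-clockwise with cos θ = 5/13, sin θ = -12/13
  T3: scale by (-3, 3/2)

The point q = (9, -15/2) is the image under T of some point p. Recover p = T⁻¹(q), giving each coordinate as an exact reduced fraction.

p = (-5, 3)

T1 = [-12/13 -5/13 0; 5/13 -12/13 0; 0 0 1]
T2·T1 = [0 -1 0; 1 0 0; 0 0 1]
T3·…·T1 = [0 3 0; 3/2 0 0; 0 0 1]
det M = -9/2; M⁻¹ = [0 2/3 0; 1/3 0 0; 0 0 1]
M⁻¹ · (9, -15/2)ᵀ = (-5, 3)ᵀ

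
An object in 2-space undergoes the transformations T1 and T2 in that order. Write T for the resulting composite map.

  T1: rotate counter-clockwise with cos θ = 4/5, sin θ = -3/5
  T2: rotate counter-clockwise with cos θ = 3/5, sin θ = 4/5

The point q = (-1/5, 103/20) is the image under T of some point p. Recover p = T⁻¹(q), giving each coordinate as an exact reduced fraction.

T1 = [4/5 3/5 0; -3/5 4/5 0; 0 0 1]
T2·T1 = [24/25 -7/25 0; 7/25 24/25 0; 0 0 1]
det M = 1; M⁻¹ = [24/25 7/25 0; -7/25 24/25 0; 0 0 1]
M⁻¹ · (-1/5, 103/20)ᵀ = (5/4, 5)ᵀ

p = (5/4, 5)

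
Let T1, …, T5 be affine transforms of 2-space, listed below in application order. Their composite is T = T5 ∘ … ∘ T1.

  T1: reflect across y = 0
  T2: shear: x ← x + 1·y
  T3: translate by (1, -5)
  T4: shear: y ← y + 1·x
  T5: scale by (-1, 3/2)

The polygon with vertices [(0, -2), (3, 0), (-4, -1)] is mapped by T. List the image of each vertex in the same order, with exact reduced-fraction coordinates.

T1 reflect across y = 0: (0, -2) → (0, 2); (3, 0) → (3, 0); (-4, -1) → (-4, 1)
T2 shear: x ← x + 1·y: (0, 2) → (2, 2); (3, 0) → (3, 0); (-4, 1) → (-3, 1)
T3 translate by (1, -5): (2, 2) → (3, -3); (3, 0) → (4, -5); (-3, 1) → (-2, -4)
T4 shear: y ← y + 1·x: (3, -3) → (3, 0); (4, -5) → (4, -1); (-2, -4) → (-2, -6)
T5 scale by (-1, 3/2): (3, 0) → (-3, 0); (4, -1) → (-4, -3/2); (-2, -6) → (2, -9)

image vertices: (-3, 0), (-4, -3/2), (2, -9)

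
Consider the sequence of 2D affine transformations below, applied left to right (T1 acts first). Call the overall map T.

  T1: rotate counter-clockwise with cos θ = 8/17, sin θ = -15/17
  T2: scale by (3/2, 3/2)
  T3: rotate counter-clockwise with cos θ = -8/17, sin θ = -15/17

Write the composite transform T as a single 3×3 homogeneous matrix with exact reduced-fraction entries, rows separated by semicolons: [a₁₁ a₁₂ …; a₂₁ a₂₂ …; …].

T1 = [8/17 15/17 0; -15/17 8/17 0; 0 0 1]
T2·T1 = [12/17 45/34 0; -45/34 12/17 0; 0 0 1]
T3·…·T1 = [-3/2 0 0; 0 -3/2 0; 0 0 1]

T = [-3/2 0 0; 0 -3/2 0; 0 0 1]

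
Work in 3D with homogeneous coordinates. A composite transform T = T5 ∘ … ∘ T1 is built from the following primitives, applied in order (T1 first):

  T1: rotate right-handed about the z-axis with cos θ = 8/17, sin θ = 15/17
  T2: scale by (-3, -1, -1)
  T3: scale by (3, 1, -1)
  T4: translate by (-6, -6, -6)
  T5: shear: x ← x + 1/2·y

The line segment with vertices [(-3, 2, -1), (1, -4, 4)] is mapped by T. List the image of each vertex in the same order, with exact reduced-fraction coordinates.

image vertices: (695/34, -73/17, -7), (-89/2, -5, -2)

T1 rotate right-handed about the z-axis with cos θ = 8/17, sin θ = 15/17: (-3, 2, -1) → (-54/17, -29/17, -1); (1, -4, 4) → (4, -1, 4)
T2 scale by (-3, -1, -1): (-54/17, -29/17, -1) → (162/17, 29/17, 1); (4, -1, 4) → (-12, 1, -4)
T3 scale by (3, 1, -1): (162/17, 29/17, 1) → (486/17, 29/17, -1); (-12, 1, -4) → (-36, 1, 4)
T4 translate by (-6, -6, -6): (486/17, 29/17, -1) → (384/17, -73/17, -7); (-36, 1, 4) → (-42, -5, -2)
T5 shear: x ← x + 1/2·y: (384/17, -73/17, -7) → (695/34, -73/17, -7); (-42, -5, -2) → (-89/2, -5, -2)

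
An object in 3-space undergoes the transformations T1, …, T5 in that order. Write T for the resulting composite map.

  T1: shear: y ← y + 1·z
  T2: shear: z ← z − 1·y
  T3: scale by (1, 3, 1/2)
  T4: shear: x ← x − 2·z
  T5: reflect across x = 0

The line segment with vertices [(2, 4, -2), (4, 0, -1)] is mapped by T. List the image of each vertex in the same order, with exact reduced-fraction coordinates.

image vertices: (-6, 6, -2), (-4, -3, 0)

T1 shear: y ← y + 1·z: (2, 4, -2) → (2, 2, -2); (4, 0, -1) → (4, -1, -1)
T2 shear: z ← z − 1·y: (2, 2, -2) → (2, 2, -4); (4, -1, -1) → (4, -1, 0)
T3 scale by (1, 3, 1/2): (2, 2, -4) → (2, 6, -2); (4, -1, 0) → (4, -3, 0)
T4 shear: x ← x − 2·z: (2, 6, -2) → (6, 6, -2); (4, -3, 0) → (4, -3, 0)
T5 reflect across x = 0: (6, 6, -2) → (-6, 6, -2); (4, -3, 0) → (-4, -3, 0)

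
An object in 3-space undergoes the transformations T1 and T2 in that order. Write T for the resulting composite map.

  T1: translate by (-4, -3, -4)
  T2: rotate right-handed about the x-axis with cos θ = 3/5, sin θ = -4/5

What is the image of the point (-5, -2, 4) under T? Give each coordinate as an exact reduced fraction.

T1 translate by (-4, -3, -4): (-5, -2, 4) → (-9, -5, 0)
T2 rotate right-handed about the x-axis with cos θ = 3/5, sin θ = -4/5: (-9, -5, 0) → (-9, -3, 4)

T(p) = (-9, -3, 4)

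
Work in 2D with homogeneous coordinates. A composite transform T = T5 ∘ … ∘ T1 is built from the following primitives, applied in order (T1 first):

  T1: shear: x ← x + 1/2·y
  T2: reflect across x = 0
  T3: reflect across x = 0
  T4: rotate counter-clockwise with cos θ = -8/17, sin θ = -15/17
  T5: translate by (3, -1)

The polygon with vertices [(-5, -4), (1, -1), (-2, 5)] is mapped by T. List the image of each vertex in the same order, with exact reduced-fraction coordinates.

image vertices: (47/17, 120/17), (32/17, -33/34), (122/17, -129/34)

T1 shear: x ← x + 1/2·y: (-5, -4) → (-7, -4); (1, -1) → (1/2, -1); (-2, 5) → (1/2, 5)
T2 reflect across x = 0: (-7, -4) → (7, -4); (1/2, -1) → (-1/2, -1); (1/2, 5) → (-1/2, 5)
T3 reflect across x = 0: (7, -4) → (-7, -4); (-1/2, -1) → (1/2, -1); (-1/2, 5) → (1/2, 5)
T4 rotate counter-clockwise with cos θ = -8/17, sin θ = -15/17: (-7, -4) → (-4/17, 137/17); (1/2, -1) → (-19/17, 1/34); (1/2, 5) → (71/17, -95/34)
T5 translate by (3, -1): (-4/17, 137/17) → (47/17, 120/17); (-19/17, 1/34) → (32/17, -33/34); (71/17, -95/34) → (122/17, -129/34)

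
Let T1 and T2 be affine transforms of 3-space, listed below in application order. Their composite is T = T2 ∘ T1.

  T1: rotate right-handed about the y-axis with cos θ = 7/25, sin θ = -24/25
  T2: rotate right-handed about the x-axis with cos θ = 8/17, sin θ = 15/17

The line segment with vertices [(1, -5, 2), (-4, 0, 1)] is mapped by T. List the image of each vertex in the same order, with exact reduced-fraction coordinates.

T1 rotate right-handed about the y-axis with cos θ = 7/25, sin θ = -24/25: (1, -5, 2) → (-41/25, -5, 38/25); (-4, 0, 1) → (-52/25, 0, -89/25)
T2 rotate right-handed about the x-axis with cos θ = 8/17, sin θ = 15/17: (-41/25, -5, 38/25) → (-41/25, -314/85, -1571/425); (-52/25, 0, -89/25) → (-52/25, 267/85, -712/425)

image vertices: (-41/25, -314/85, -1571/425), (-52/25, 267/85, -712/425)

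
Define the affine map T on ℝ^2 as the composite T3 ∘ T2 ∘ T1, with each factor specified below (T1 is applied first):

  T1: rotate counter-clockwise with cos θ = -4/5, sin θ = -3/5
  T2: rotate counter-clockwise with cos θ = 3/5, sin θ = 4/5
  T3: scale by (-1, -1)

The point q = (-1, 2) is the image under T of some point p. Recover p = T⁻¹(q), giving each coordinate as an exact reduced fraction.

T1 = [-4/5 3/5 0; -3/5 -4/5 0; 0 0 1]
T2·T1 = [0 1 0; -1 0 0; 0 0 1]
T3·…·T1 = [0 -1 0; 1 0 0; 0 0 1]
det M = 1; M⁻¹ = [0 1 0; -1 0 0; 0 0 1]
M⁻¹ · (-1, 2)ᵀ = (2, 1)ᵀ

p = (2, 1)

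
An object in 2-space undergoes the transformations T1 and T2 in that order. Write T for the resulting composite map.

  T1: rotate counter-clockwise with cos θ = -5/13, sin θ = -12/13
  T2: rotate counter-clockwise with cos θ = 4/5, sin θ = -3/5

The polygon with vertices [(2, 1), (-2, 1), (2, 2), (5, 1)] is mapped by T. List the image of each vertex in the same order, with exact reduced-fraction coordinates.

image vertices: (-79/65, -122/65), (29/13, 2/13), (-46/65, -178/65), (-19/5, -17/5)

T1 rotate counter-clockwise with cos θ = -5/13, sin θ = -12/13: (2, 1) → (2/13, -29/13); (-2, 1) → (22/13, 19/13); (2, 2) → (14/13, -34/13); (5, 1) → (-1, -5)
T2 rotate counter-clockwise with cos θ = 4/5, sin θ = -3/5: (2/13, -29/13) → (-79/65, -122/65); (22/13, 19/13) → (29/13, 2/13); (14/13, -34/13) → (-46/65, -178/65); (-1, -5) → (-19/5, -17/5)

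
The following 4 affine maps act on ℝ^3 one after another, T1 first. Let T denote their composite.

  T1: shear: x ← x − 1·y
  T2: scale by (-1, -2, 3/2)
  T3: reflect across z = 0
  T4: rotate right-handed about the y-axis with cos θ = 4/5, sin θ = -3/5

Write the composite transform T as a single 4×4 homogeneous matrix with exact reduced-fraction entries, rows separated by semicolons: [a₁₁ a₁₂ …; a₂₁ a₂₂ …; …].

T = [-4/5 4/5 9/10 0; 0 -2 0 0; -3/5 3/5 -6/5 0; 0 0 0 1]

T1 = [1 -1 0 0; 0 1 0 0; 0 0 1 0; 0 0 0 1]
T2·T1 = [-1 1 0 0; 0 -2 0 0; 0 0 3/2 0; 0 0 0 1]
T3·…·T1 = [-1 1 0 0; 0 -2 0 0; 0 0 -3/2 0; 0 0 0 1]
T4·…·T1 = [-4/5 4/5 9/10 0; 0 -2 0 0; -3/5 3/5 -6/5 0; 0 0 0 1]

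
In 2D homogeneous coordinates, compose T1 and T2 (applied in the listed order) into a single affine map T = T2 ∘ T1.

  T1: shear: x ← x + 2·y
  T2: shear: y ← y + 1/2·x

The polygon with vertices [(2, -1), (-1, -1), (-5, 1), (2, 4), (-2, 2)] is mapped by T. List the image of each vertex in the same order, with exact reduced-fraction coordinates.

image vertices: (0, -1), (-3, -5/2), (-3, -1/2), (10, 9), (2, 3)

T1 shear: x ← x + 2·y: (2, -1) → (0, -1); (-1, -1) → (-3, -1); (-5, 1) → (-3, 1); (2, 4) → (10, 4); (-2, 2) → (2, 2)
T2 shear: y ← y + 1/2·x: (0, -1) → (0, -1); (-3, -1) → (-3, -5/2); (-3, 1) → (-3, -1/2); (10, 4) → (10, 9); (2, 2) → (2, 3)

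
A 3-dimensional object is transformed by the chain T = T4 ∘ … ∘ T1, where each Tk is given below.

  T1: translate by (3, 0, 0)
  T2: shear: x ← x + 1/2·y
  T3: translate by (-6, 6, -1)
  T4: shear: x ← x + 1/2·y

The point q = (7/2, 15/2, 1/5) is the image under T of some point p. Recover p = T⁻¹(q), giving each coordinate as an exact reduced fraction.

T1 = [1 0 0 3; 0 1 0 0; 0 0 1 0; 0 0 0 1]
T2·T1 = [1 1/2 0 3; 0 1 0 0; 0 0 1 0; 0 0 0 1]
T3·…·T1 = [1 1/2 0 -3; 0 1 0 6; 0 0 1 -1; 0 0 0 1]
T4·…·T1 = [1 1 0 0; 0 1 0 6; 0 0 1 -1; 0 0 0 1]
det M = 1; M⁻¹ = [1 -1 0 6; 0 1 0 -6; 0 0 1 1; 0 0 0 1]
M⁻¹ · (7/2, 15/2, 1/5)ᵀ = (2, 3/2, 6/5)ᵀ

p = (2, 3/2, 6/5)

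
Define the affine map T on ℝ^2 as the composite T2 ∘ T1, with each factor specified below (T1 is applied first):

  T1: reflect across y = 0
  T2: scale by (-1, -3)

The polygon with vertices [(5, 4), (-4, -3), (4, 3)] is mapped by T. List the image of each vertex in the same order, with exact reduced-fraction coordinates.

image vertices: (-5, 12), (4, -9), (-4, 9)

T1 reflect across y = 0: (5, 4) → (5, -4); (-4, -3) → (-4, 3); (4, 3) → (4, -3)
T2 scale by (-1, -3): (5, -4) → (-5, 12); (-4, 3) → (4, -9); (4, -3) → (-4, 9)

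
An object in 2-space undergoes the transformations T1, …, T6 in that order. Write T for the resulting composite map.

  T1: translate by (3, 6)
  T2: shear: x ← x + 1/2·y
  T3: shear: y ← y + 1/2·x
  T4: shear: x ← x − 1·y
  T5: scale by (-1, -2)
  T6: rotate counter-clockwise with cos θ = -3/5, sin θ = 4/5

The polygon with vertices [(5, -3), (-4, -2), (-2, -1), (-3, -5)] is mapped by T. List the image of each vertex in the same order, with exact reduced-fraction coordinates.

image vertices: (269/20, 79/10), (51/10, 41/5), (177/20, 107/10), (31/20, 21/10)

T1 translate by (3, 6): (5, -3) → (8, 3); (-4, -2) → (-1, 4); (-2, -1) → (1, 5); (-3, -5) → (0, 1)
T2 shear: x ← x + 1/2·y: (8, 3) → (19/2, 3); (-1, 4) → (1, 4); (1, 5) → (7/2, 5); (0, 1) → (1/2, 1)
T3 shear: y ← y + 1/2·x: (19/2, 3) → (19/2, 31/4); (1, 4) → (1, 9/2); (7/2, 5) → (7/2, 27/4); (1/2, 1) → (1/2, 5/4)
T4 shear: x ← x − 1·y: (19/2, 31/4) → (7/4, 31/4); (1, 9/2) → (-7/2, 9/2); (7/2, 27/4) → (-13/4, 27/4); (1/2, 5/4) → (-3/4, 5/4)
T5 scale by (-1, -2): (7/4, 31/4) → (-7/4, -31/2); (-7/2, 9/2) → (7/2, -9); (-13/4, 27/4) → (13/4, -27/2); (-3/4, 5/4) → (3/4, -5/2)
T6 rotate counter-clockwise with cos θ = -3/5, sin θ = 4/5: (-7/4, -31/2) → (269/20, 79/10); (7/2, -9) → (51/10, 41/5); (13/4, -27/2) → (177/20, 107/10); (3/4, -5/2) → (31/20, 21/10)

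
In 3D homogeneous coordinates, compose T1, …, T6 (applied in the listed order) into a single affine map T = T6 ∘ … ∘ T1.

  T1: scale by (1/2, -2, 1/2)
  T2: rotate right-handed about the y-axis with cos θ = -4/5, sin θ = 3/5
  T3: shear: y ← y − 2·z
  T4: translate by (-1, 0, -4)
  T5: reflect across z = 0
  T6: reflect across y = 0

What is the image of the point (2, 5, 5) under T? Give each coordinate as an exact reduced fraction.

T(p) = (-3/10, 24/5, 33/5)

T1 scale by (1/2, -2, 1/2): (2, 5, 5) → (1, -10, 5/2)
T2 rotate right-handed about the y-axis with cos θ = -4/5, sin θ = 3/5: (1, -10, 5/2) → (7/10, -10, -13/5)
T3 shear: y ← y − 2·z: (7/10, -10, -13/5) → (7/10, -24/5, -13/5)
T4 translate by (-1, 0, -4): (7/10, -24/5, -13/5) → (-3/10, -24/5, -33/5)
T5 reflect across z = 0: (-3/10, -24/5, -33/5) → (-3/10, -24/5, 33/5)
T6 reflect across y = 0: (-3/10, -24/5, 33/5) → (-3/10, 24/5, 33/5)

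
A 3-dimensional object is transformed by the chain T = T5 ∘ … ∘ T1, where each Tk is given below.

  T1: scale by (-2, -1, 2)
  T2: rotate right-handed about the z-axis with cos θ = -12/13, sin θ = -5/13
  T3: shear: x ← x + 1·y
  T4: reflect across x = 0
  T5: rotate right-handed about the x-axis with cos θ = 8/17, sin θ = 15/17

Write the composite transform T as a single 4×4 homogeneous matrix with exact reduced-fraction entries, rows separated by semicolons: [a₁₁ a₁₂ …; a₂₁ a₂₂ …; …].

T = [-34/13 -7/13 0 0; 80/221 96/221 -30/17 0; 150/221 180/221 16/17 0; 0 0 0 1]

T1 = [-2 0 0 0; 0 -1 0 0; 0 0 2 0; 0 0 0 1]
T2·T1 = [24/13 -5/13 0 0; 10/13 12/13 0 0; 0 0 2 0; 0 0 0 1]
T3·…·T1 = [34/13 7/13 0 0; 10/13 12/13 0 0; 0 0 2 0; 0 0 0 1]
T4·…·T1 = [-34/13 -7/13 0 0; 10/13 12/13 0 0; 0 0 2 0; 0 0 0 1]
T5·…·T1 = [-34/13 -7/13 0 0; 80/221 96/221 -30/17 0; 150/221 180/221 16/17 0; 0 0 0 1]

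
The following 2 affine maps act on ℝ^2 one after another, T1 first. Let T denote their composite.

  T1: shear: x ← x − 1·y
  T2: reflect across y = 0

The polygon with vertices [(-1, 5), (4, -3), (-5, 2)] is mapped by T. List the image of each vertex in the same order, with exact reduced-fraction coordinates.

T1 shear: x ← x − 1·y: (-1, 5) → (-6, 5); (4, -3) → (7, -3); (-5, 2) → (-7, 2)
T2 reflect across y = 0: (-6, 5) → (-6, -5); (7, -3) → (7, 3); (-7, 2) → (-7, -2)

image vertices: (-6, -5), (7, 3), (-7, -2)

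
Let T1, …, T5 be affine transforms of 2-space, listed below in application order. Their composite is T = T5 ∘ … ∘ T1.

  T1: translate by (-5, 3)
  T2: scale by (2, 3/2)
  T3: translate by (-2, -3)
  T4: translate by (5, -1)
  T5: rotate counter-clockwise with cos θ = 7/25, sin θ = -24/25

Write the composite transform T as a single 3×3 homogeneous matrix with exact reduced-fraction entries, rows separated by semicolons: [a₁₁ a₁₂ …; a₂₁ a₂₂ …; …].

T = [14/25 36/25 -37/25; -48/25 21/50 343/50; 0 0 1]

T1 = [1 0 -5; 0 1 3; 0 0 1]
T2·T1 = [2 0 -10; 0 3/2 9/2; 0 0 1]
T3·…·T1 = [2 0 -12; 0 3/2 3/2; 0 0 1]
T4·…·T1 = [2 0 -7; 0 3/2 1/2; 0 0 1]
T5·…·T1 = [14/25 36/25 -37/25; -48/25 21/50 343/50; 0 0 1]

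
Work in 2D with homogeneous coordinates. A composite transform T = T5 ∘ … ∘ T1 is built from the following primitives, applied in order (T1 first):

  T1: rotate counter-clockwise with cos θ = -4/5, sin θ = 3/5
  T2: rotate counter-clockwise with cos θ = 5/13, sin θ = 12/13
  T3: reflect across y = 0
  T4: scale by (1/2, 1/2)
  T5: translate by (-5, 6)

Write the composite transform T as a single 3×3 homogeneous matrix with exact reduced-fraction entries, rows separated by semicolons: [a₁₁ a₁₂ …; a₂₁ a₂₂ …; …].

T = [-28/65 33/130 -5; 33/130 28/65 6; 0 0 1]

T1 = [-4/5 -3/5 0; 3/5 -4/5 0; 0 0 1]
T2·T1 = [-56/65 33/65 0; -33/65 -56/65 0; 0 0 1]
T3·…·T1 = [-56/65 33/65 0; 33/65 56/65 0; 0 0 1]
T4·…·T1 = [-28/65 33/130 0; 33/130 28/65 0; 0 0 1]
T5·…·T1 = [-28/65 33/130 -5; 33/130 28/65 6; 0 0 1]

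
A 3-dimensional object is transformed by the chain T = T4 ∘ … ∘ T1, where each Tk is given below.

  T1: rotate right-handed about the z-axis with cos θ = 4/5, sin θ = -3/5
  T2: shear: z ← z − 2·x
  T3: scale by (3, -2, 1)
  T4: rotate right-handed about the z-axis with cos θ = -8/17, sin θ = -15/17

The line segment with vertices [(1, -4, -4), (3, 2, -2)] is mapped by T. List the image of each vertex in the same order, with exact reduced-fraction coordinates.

T1 rotate right-handed about the z-axis with cos θ = 4/5, sin θ = -3/5: (1, -4, -4) → (-8/5, -19/5, -4); (3, 2, -2) → (18/5, -1/5, -2)
T2 shear: z ← z − 2·x: (-8/5, -19/5, -4) → (-8/5, -19/5, -4/5); (18/5, -1/5, -2) → (18/5, -1/5, -46/5)
T3 scale by (3, -2, 1): (-8/5, -19/5, -4/5) → (-24/5, 38/5, -4/5); (18/5, -1/5, -46/5) → (54/5, 2/5, -46/5)
T4 rotate right-handed about the z-axis with cos θ = -8/17, sin θ = -15/17: (-24/5, 38/5, -4/5) → (762/85, 56/85, -4/5); (54/5, 2/5, -46/5) → (-402/85, -826/85, -46/5)

image vertices: (762/85, 56/85, -4/5), (-402/85, -826/85, -46/5)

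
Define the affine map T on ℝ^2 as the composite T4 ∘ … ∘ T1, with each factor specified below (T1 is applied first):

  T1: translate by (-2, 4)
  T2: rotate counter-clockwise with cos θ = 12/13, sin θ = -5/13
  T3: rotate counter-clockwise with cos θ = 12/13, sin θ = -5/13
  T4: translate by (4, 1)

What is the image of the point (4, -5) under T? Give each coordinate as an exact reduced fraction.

T(p) = (794/169, -190/169)

T1 translate by (-2, 4): (4, -5) → (2, -1)
T2 rotate counter-clockwise with cos θ = 12/13, sin θ = -5/13: (2, -1) → (19/13, -22/13)
T3 rotate counter-clockwise with cos θ = 12/13, sin θ = -5/13: (19/13, -22/13) → (118/169, -359/169)
T4 translate by (4, 1): (118/169, -359/169) → (794/169, -190/169)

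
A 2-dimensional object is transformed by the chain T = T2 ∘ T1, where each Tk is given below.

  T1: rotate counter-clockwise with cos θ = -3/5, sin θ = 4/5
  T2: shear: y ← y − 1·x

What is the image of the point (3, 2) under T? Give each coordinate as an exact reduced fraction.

T1 rotate counter-clockwise with cos θ = -3/5, sin θ = 4/5: (3, 2) → (-17/5, 6/5)
T2 shear: y ← y − 1·x: (-17/5, 6/5) → (-17/5, 23/5)

T(p) = (-17/5, 23/5)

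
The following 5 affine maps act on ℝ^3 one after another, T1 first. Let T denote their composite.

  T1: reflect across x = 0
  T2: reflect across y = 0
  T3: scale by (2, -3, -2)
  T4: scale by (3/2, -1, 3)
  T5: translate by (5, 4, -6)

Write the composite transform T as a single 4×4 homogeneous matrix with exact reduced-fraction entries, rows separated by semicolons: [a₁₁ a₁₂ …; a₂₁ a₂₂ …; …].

T1 = [-1 0 0 0; 0 1 0 0; 0 0 1 0; 0 0 0 1]
T2·T1 = [-1 0 0 0; 0 -1 0 0; 0 0 1 0; 0 0 0 1]
T3·…·T1 = [-2 0 0 0; 0 3 0 0; 0 0 -2 0; 0 0 0 1]
T4·…·T1 = [-3 0 0 0; 0 -3 0 0; 0 0 -6 0; 0 0 0 1]
T5·…·T1 = [-3 0 0 5; 0 -3 0 4; 0 0 -6 -6; 0 0 0 1]

T = [-3 0 0 5; 0 -3 0 4; 0 0 -6 -6; 0 0 0 1]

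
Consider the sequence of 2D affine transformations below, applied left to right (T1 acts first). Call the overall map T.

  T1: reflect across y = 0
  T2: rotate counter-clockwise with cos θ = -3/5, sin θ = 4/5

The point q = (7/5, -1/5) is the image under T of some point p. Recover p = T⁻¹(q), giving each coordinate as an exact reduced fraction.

T1 = [1 0 0; 0 -1 0; 0 0 1]
T2·T1 = [-3/5 4/5 0; 4/5 3/5 0; 0 0 1]
det M = -1; M⁻¹ = [-3/5 4/5 0; 4/5 3/5 0; 0 0 1]
M⁻¹ · (7/5, -1/5)ᵀ = (-1, 1)ᵀ

p = (-1, 1)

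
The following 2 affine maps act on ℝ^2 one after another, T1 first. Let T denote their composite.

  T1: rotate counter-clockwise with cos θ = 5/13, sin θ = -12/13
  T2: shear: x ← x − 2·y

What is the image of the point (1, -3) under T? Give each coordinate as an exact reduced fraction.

T(p) = (23/13, -27/13)

T1 rotate counter-clockwise with cos θ = 5/13, sin θ = -12/13: (1, -3) → (-31/13, -27/13)
T2 shear: x ← x − 2·y: (-31/13, -27/13) → (23/13, -27/13)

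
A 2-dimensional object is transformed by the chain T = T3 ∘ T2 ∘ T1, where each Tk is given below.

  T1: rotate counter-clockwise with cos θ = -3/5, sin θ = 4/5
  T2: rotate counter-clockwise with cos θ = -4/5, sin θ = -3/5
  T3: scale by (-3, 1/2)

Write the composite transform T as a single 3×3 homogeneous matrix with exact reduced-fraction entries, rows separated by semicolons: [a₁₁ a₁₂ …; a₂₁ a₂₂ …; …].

T1 = [-3/5 -4/5 0; 4/5 -3/5 0; 0 0 1]
T2·T1 = [24/25 7/25 0; -7/25 24/25 0; 0 0 1]
T3·…·T1 = [-72/25 -21/25 0; -7/50 12/25 0; 0 0 1]

T = [-72/25 -21/25 0; -7/50 12/25 0; 0 0 1]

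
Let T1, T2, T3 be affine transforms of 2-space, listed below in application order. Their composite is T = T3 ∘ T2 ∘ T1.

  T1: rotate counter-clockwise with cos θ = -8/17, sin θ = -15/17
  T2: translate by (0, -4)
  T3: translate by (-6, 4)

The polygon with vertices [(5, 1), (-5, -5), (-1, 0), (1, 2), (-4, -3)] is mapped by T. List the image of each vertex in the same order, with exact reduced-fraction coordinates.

T1 rotate counter-clockwise with cos θ = -8/17, sin θ = -15/17: (5, 1) → (-25/17, -83/17); (-5, -5) → (-35/17, 115/17); (-1, 0) → (8/17, 15/17); (1, 2) → (22/17, -31/17); (-4, -3) → (-13/17, 84/17)
T2 translate by (0, -4): (-25/17, -83/17) → (-25/17, -151/17); (-35/17, 115/17) → (-35/17, 47/17); (8/17, 15/17) → (8/17, -53/17); (22/17, -31/17) → (22/17, -99/17); (-13/17, 84/17) → (-13/17, 16/17)
T3 translate by (-6, 4): (-25/17, -151/17) → (-127/17, -83/17); (-35/17, 47/17) → (-137/17, 115/17); (8/17, -53/17) → (-94/17, 15/17); (22/17, -99/17) → (-80/17, -31/17); (-13/17, 16/17) → (-115/17, 84/17)

image vertices: (-127/17, -83/17), (-137/17, 115/17), (-94/17, 15/17), (-80/17, -31/17), (-115/17, 84/17)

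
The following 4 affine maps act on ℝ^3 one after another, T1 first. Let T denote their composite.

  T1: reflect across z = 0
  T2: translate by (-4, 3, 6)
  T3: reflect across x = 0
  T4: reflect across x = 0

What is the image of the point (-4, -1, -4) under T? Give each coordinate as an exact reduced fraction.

T(p) = (-8, 2, 10)

T1 reflect across z = 0: (-4, -1, -4) → (-4, -1, 4)
T2 translate by (-4, 3, 6): (-4, -1, 4) → (-8, 2, 10)
T3 reflect across x = 0: (-8, 2, 10) → (8, 2, 10)
T4 reflect across x = 0: (8, 2, 10) → (-8, 2, 10)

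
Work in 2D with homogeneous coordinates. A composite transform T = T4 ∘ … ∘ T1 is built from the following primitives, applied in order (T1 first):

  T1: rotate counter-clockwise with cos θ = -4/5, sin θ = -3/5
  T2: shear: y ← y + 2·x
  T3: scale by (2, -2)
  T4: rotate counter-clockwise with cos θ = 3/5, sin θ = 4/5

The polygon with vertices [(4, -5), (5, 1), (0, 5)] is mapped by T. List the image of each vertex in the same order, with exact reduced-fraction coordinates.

image vertices: (-618/25, 76/25), (-526/25, 182/25), (34/5, 12/5)

T1 rotate counter-clockwise with cos θ = -4/5, sin θ = -3/5: (4, -5) → (-31/5, 8/5); (5, 1) → (-17/5, -19/5); (0, 5) → (3, -4)
T2 shear: y ← y + 2·x: (-31/5, 8/5) → (-31/5, -54/5); (-17/5, -19/5) → (-17/5, -53/5); (3, -4) → (3, 2)
T3 scale by (2, -2): (-31/5, -54/5) → (-62/5, 108/5); (-17/5, -53/5) → (-34/5, 106/5); (3, 2) → (6, -4)
T4 rotate counter-clockwise with cos θ = 3/5, sin θ = 4/5: (-62/5, 108/5) → (-618/25, 76/25); (-34/5, 106/5) → (-526/25, 182/25); (6, -4) → (34/5, 12/5)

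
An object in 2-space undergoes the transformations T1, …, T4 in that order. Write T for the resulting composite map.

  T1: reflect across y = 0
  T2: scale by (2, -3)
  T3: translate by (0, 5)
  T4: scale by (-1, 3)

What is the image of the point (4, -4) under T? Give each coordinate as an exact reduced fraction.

T(p) = (-8, -21)

T1 reflect across y = 0: (4, -4) → (4, 4)
T2 scale by (2, -3): (4, 4) → (8, -12)
T3 translate by (0, 5): (8, -12) → (8, -7)
T4 scale by (-1, 3): (8, -7) → (-8, -21)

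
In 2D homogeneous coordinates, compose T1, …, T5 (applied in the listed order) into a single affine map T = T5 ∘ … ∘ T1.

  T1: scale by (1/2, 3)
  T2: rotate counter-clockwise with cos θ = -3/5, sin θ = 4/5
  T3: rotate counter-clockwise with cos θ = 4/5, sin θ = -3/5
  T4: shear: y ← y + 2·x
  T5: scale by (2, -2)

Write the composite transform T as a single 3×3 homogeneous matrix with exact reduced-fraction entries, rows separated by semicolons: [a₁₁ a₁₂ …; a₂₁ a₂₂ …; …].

T = [0 -6 0; -1 12 0; 0 0 1]

T1 = [1/2 0 0; 0 3 0; 0 0 1]
T2·T1 = [-3/10 -12/5 0; 2/5 -9/5 0; 0 0 1]
T3·…·T1 = [0 -3 0; 1/2 0 0; 0 0 1]
T4·…·T1 = [0 -3 0; 1/2 -6 0; 0 0 1]
T5·…·T1 = [0 -6 0; -1 12 0; 0 0 1]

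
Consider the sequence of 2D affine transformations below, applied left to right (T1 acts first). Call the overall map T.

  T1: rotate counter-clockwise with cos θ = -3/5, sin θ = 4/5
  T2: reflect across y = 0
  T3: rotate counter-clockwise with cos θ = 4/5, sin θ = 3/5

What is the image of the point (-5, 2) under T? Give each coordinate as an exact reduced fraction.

T1 rotate counter-clockwise with cos θ = -3/5, sin θ = 4/5: (-5, 2) → (7/5, -26/5)
T2 reflect across y = 0: (7/5, -26/5) → (7/5, 26/5)
T3 rotate counter-clockwise with cos θ = 4/5, sin θ = 3/5: (7/5, 26/5) → (-2, 5)

T(p) = (-2, 5)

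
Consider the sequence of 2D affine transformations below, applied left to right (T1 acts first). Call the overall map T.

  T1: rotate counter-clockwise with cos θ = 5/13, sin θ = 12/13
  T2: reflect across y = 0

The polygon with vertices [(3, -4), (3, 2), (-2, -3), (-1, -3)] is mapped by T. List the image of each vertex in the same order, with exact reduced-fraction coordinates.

T1 rotate counter-clockwise with cos θ = 5/13, sin θ = 12/13: (3, -4) → (63/13, 16/13); (3, 2) → (-9/13, 46/13); (-2, -3) → (2, -3); (-1, -3) → (31/13, -27/13)
T2 reflect across y = 0: (63/13, 16/13) → (63/13, -16/13); (-9/13, 46/13) → (-9/13, -46/13); (2, -3) → (2, 3); (31/13, -27/13) → (31/13, 27/13)

image vertices: (63/13, -16/13), (-9/13, -46/13), (2, 3), (31/13, 27/13)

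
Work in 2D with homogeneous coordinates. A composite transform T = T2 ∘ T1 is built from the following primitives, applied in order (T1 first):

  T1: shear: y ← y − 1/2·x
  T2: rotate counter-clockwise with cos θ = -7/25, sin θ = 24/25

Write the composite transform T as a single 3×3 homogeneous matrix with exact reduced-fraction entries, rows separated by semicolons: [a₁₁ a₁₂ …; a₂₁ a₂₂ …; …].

T = [1/5 -24/25 0; 11/10 -7/25 0; 0 0 1]

T1 = [1 0 0; -1/2 1 0; 0 0 1]
T2·T1 = [1/5 -24/25 0; 11/10 -7/25 0; 0 0 1]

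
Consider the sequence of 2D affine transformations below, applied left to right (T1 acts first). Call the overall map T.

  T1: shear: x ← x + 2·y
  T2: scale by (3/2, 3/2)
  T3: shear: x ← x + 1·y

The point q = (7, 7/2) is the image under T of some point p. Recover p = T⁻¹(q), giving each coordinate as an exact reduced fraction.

p = (-7/3, 7/3)

T1 = [1 2 0; 0 1 0; 0 0 1]
T2·T1 = [3/2 3 0; 0 3/2 0; 0 0 1]
T3·…·T1 = [3/2 9/2 0; 0 3/2 0; 0 0 1]
det M = 9/4; M⁻¹ = [2/3 -2 0; 0 2/3 0; 0 0 1]
M⁻¹ · (7, 7/2)ᵀ = (-7/3, 7/3)ᵀ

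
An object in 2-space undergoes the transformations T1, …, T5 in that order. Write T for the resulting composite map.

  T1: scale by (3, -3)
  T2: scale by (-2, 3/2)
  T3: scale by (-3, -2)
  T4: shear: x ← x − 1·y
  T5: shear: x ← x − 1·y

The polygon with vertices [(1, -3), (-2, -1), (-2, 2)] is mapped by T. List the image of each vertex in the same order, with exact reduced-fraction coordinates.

image vertices: (72, -27), (-18, -9), (-72, 18)

T1 scale by (3, -3): (1, -3) → (3, 9); (-2, -1) → (-6, 3); (-2, 2) → (-6, -6)
T2 scale by (-2, 3/2): (3, 9) → (-6, 27/2); (-6, 3) → (12, 9/2); (-6, -6) → (12, -9)
T3 scale by (-3, -2): (-6, 27/2) → (18, -27); (12, 9/2) → (-36, -9); (12, -9) → (-36, 18)
T4 shear: x ← x − 1·y: (18, -27) → (45, -27); (-36, -9) → (-27, -9); (-36, 18) → (-54, 18)
T5 shear: x ← x − 1·y: (45, -27) → (72, -27); (-27, -9) → (-18, -9); (-54, 18) → (-72, 18)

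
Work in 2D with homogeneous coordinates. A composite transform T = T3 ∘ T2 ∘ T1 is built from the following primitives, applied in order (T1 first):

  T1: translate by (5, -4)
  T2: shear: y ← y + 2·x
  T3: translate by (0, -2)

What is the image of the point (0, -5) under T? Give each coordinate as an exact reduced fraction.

T(p) = (5, -1)

T1 translate by (5, -4): (0, -5) → (5, -9)
T2 shear: y ← y + 2·x: (5, -9) → (5, 1)
T3 translate by (0, -2): (5, 1) → (5, -1)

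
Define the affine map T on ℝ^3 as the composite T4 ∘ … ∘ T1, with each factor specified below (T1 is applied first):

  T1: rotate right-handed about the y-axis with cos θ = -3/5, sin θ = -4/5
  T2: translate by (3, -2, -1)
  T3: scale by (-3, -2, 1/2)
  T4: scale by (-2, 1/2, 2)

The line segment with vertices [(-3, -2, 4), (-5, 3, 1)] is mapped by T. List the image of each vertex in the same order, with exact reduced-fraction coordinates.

T1 rotate right-handed about the y-axis with cos θ = -3/5, sin θ = -4/5: (-3, -2, 4) → (-7/5, -2, -24/5); (-5, 3, 1) → (11/5, 3, -23/5)
T2 translate by (3, -2, -1): (-7/5, -2, -24/5) → (8/5, -4, -29/5); (11/5, 3, -23/5) → (26/5, 1, -28/5)
T3 scale by (-3, -2, 1/2): (8/5, -4, -29/5) → (-24/5, 8, -29/10); (26/5, 1, -28/5) → (-78/5, -2, -14/5)
T4 scale by (-2, 1/2, 2): (-24/5, 8, -29/10) → (48/5, 4, -29/5); (-78/5, -2, -14/5) → (156/5, -1, -28/5)

image vertices: (48/5, 4, -29/5), (156/5, -1, -28/5)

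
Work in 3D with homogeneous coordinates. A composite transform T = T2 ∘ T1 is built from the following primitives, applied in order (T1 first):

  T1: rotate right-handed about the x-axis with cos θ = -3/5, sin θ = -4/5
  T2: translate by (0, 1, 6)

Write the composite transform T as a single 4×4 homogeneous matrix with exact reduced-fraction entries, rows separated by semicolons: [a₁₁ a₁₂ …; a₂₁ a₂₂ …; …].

T = [1 0 0 0; 0 -3/5 4/5 1; 0 -4/5 -3/5 6; 0 0 0 1]

T1 = [1 0 0 0; 0 -3/5 4/5 0; 0 -4/5 -3/5 0; 0 0 0 1]
T2·T1 = [1 0 0 0; 0 -3/5 4/5 1; 0 -4/5 -3/5 6; 0 0 0 1]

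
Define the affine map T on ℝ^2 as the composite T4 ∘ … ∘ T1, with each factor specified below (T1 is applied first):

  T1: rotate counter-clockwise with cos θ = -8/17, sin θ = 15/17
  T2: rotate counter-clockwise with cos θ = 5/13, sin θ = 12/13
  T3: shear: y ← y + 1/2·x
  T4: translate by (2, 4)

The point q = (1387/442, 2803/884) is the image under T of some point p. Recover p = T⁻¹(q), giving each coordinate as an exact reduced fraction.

p = (-1, 3/2)

T1 = [-8/17 -15/17 0; 15/17 -8/17 0; 0 0 1]
T2·T1 = [-220/221 21/221 0; -21/221 -220/221 0; 0 0 1]
T3·…·T1 = [-220/221 21/221 0; -131/221 -419/442 0; 0 0 1]
T4·…·T1 = [-220/221 21/221 2; -131/221 -419/442 4; 0 0 1]
det M = 1; M⁻¹ = [-419/442 -21/221 503/221; 131/221 -220/221 618/221; 0 0 1]
M⁻¹ · (1387/442, 2803/884)ᵀ = (-1, 3/2)ᵀ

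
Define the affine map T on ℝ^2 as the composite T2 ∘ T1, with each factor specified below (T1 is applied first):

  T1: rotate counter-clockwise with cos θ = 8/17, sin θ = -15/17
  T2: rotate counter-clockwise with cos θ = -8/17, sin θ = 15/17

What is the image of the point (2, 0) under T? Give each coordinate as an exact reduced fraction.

T(p) = (322/289, 480/289)

T1 rotate counter-clockwise with cos θ = 8/17, sin θ = -15/17: (2, 0) → (16/17, -30/17)
T2 rotate counter-clockwise with cos θ = -8/17, sin θ = 15/17: (16/17, -30/17) → (322/289, 480/289)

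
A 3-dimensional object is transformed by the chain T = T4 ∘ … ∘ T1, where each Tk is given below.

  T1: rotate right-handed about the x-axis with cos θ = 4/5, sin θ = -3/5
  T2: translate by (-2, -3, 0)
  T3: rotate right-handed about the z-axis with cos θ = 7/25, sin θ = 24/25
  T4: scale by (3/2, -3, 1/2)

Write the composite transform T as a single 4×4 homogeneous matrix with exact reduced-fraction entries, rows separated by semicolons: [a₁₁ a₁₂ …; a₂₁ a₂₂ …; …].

T = [21/50 -144/125 -108/125 87/25; -72/25 -84/125 -63/125 207/25; 0 -3/10 2/5 0; 0 0 0 1]

T1 = [1 0 0 0; 0 4/5 3/5 0; 0 -3/5 4/5 0; 0 0 0 1]
T2·T1 = [1 0 0 -2; 0 4/5 3/5 -3; 0 -3/5 4/5 0; 0 0 0 1]
T3·…·T1 = [7/25 -96/125 -72/125 58/25; 24/25 28/125 21/125 -69/25; 0 -3/5 4/5 0; 0 0 0 1]
T4·…·T1 = [21/50 -144/125 -108/125 87/25; -72/25 -84/125 -63/125 207/25; 0 -3/10 2/5 0; 0 0 0 1]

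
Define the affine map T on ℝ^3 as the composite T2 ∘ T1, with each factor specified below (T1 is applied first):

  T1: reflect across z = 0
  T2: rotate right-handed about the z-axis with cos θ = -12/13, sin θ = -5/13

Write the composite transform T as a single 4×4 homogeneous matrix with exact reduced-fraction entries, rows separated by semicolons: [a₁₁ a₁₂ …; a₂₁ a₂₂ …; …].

T1 = [1 0 0 0; 0 1 0 0; 0 0 -1 0; 0 0 0 1]
T2·T1 = [-12/13 5/13 0 0; -5/13 -12/13 0 0; 0 0 -1 0; 0 0 0 1]

T = [-12/13 5/13 0 0; -5/13 -12/13 0 0; 0 0 -1 0; 0 0 0 1]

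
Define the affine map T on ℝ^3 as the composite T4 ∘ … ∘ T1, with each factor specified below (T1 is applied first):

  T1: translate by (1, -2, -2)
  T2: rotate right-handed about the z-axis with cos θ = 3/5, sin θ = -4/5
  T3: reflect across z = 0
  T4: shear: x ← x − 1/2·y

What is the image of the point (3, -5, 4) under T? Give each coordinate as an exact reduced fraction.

T(p) = (1/2, -37/5, -2)

T1 translate by (1, -2, -2): (3, -5, 4) → (4, -7, 2)
T2 rotate right-handed about the z-axis with cos θ = 3/5, sin θ = -4/5: (4, -7, 2) → (-16/5, -37/5, 2)
T3 reflect across z = 0: (-16/5, -37/5, 2) → (-16/5, -37/5, -2)
T4 shear: x ← x − 1/2·y: (-16/5, -37/5, -2) → (1/2, -37/5, -2)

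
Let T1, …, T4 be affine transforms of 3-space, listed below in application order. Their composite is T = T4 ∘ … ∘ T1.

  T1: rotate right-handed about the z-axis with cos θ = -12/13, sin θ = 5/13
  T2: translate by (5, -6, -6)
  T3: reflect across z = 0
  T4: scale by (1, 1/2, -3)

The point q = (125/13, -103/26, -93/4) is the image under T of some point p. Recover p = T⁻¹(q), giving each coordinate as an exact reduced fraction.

T1 = [-12/13 -5/13 0 0; 5/13 -12/13 0 0; 0 0 1 0; 0 0 0 1]
T2·T1 = [-12/13 -5/13 0 5; 5/13 -12/13 0 -6; 0 0 1 -6; 0 0 0 1]
T3·…·T1 = [-12/13 -5/13 0 5; 5/13 -12/13 0 -6; 0 0 -1 6; 0 0 0 1]
T4·…·T1 = [-12/13 -5/13 0 5; 5/26 -6/13 0 -3; 0 0 3 -18; 0 0 0 1]
det M = 3/2; M⁻¹ = [-12/13 10/13 0 90/13; -5/13 -24/13 0 -47/13; 0 0 1/3 6; 0 0 0 1]
M⁻¹ · (125/13, -103/26, -93/4)ᵀ = (-5, 0, -7/4)ᵀ

p = (-5, 0, -7/4)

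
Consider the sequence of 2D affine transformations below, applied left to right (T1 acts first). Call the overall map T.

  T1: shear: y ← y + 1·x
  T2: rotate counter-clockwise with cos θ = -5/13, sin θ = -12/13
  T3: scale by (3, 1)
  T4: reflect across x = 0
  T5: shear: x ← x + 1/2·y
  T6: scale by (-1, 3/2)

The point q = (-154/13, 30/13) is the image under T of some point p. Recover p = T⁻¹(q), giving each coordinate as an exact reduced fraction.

T1 = [1 0 0; 1 1 0; 0 0 1]
T2·T1 = [7/13 12/13 0; -17/13 -5/13 0; 0 0 1]
T3·…·T1 = [21/13 36/13 0; -17/13 -5/13 0; 0 0 1]
T4·…·T1 = [-21/13 -36/13 0; -17/13 -5/13 0; 0 0 1]
T5·…·T1 = [-59/26 -77/26 0; -17/13 -5/13 0; 0 0 1]
T6·…·T1 = [59/26 77/26 0; -51/26 -15/26 0; 0 0 1]
det M = 9/2; M⁻¹ = [-5/39 -77/117 0; 17/39 59/117 0; 0 0 1]
M⁻¹ · (-154/13, 30/13)ᵀ = (0, -4)ᵀ

p = (0, -4)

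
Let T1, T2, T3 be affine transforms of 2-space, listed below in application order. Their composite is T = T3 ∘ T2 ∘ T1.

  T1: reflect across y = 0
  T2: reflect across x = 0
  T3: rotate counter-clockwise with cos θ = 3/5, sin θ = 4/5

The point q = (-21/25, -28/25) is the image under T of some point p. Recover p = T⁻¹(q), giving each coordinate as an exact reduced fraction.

p = (7/5, 0)

T1 = [1 0 0; 0 -1 0; 0 0 1]
T2·T1 = [-1 0 0; 0 -1 0; 0 0 1]
T3·…·T1 = [-3/5 4/5 0; -4/5 -3/5 0; 0 0 1]
det M = 1; M⁻¹ = [-3/5 -4/5 0; 4/5 -3/5 0; 0 0 1]
M⁻¹ · (-21/25, -28/25)ᵀ = (7/5, 0)ᵀ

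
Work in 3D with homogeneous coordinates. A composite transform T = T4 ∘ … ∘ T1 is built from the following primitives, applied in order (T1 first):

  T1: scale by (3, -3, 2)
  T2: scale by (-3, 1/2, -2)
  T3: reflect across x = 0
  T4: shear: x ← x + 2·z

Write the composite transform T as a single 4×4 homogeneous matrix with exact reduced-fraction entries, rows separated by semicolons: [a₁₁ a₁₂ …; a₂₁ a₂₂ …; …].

T1 = [3 0 0 0; 0 -3 0 0; 0 0 2 0; 0 0 0 1]
T2·T1 = [-9 0 0 0; 0 -3/2 0 0; 0 0 -4 0; 0 0 0 1]
T3·…·T1 = [9 0 0 0; 0 -3/2 0 0; 0 0 -4 0; 0 0 0 1]
T4·…·T1 = [9 0 -8 0; 0 -3/2 0 0; 0 0 -4 0; 0 0 0 1]

T = [9 0 -8 0; 0 -3/2 0 0; 0 0 -4 0; 0 0 0 1]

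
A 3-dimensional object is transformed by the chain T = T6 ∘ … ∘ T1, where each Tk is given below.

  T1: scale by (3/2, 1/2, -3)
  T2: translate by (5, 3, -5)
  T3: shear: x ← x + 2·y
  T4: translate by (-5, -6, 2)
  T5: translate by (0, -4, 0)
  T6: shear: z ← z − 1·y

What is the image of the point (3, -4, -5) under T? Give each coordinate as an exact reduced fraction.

T(p) = (13/2, -9, 21)

T1 scale by (3/2, 1/2, -3): (3, -4, -5) → (9/2, -2, 15)
T2 translate by (5, 3, -5): (9/2, -2, 15) → (19/2, 1, 10)
T3 shear: x ← x + 2·y: (19/2, 1, 10) → (23/2, 1, 10)
T4 translate by (-5, -6, 2): (23/2, 1, 10) → (13/2, -5, 12)
T5 translate by (0, -4, 0): (13/2, -5, 12) → (13/2, -9, 12)
T6 shear: z ← z − 1·y: (13/2, -9, 12) → (13/2, -9, 21)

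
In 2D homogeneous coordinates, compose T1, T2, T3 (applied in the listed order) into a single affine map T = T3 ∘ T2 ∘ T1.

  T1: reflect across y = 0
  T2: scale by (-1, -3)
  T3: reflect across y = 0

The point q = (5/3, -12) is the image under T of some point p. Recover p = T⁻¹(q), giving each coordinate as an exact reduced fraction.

p = (-5/3, 4)

T1 = [1 0 0; 0 -1 0; 0 0 1]
T2·T1 = [-1 0 0; 0 3 0; 0 0 1]
T3·…·T1 = [-1 0 0; 0 -3 0; 0 0 1]
det M = 3; M⁻¹ = [-1 0 0; 0 -1/3 0; 0 0 1]
M⁻¹ · (5/3, -12)ᵀ = (-5/3, 4)ᵀ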